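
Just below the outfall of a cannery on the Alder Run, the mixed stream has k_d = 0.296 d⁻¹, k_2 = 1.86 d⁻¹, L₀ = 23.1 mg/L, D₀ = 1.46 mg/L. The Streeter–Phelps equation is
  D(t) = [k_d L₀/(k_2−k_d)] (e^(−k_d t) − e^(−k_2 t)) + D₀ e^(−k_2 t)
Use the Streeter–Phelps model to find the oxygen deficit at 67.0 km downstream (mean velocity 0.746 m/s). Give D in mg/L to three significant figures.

Travel time t = x/v = 67.0 km / (0.746 m/s) = 67000 m / 0.746 m/s = 89810 s = 1.039 d.
k_d L₀/(k_2−k_d) = 0.296×23.1/(1.86−0.296) = 6.838/1.564 = 4.372 mg/L.
e^(−k_d t) = e^(−0.296×1.039) = 0.7351; e^(−k_2 t) = e^(−1.86×1.039) = 0.1446.
D = 4.372 × (0.7351 − 0.1446) + 1.46 × 0.1446 = 2.582 + 0.2112 = 2.793 mg/L.

D ≈ 2.79 mg/L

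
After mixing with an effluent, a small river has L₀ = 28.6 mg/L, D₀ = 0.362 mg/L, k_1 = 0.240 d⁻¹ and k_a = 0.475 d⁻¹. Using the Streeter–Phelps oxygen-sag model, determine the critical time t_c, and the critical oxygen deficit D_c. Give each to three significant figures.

t_c = [1/(k_a−k_1)] ln[(k_a/k_1)(1 − D₀(k_a−k_1)/(k_1 L₀))]
= [1/(0.475−0.240)] ln[(0.475/0.240)(1 − 0.362×0.2350/(0.240×28.6))]
= (1/0.2350) ln[1.979 × 0.9876] = 4.255 × ln(1.955) = 4.255 × 0.6702 = 2.852 d.
L(t_c) = L₀ e^(−k_1 t_c) = 28.6 × 0.5044 = 14.42 mg/L, and at the critical point k_a D_c = k_1 L, so D_c = (0.240/0.475) × 14.42 = 7.288 mg/L.

t_c ≈ 2.85 d; D_c ≈ 7.29 mg/L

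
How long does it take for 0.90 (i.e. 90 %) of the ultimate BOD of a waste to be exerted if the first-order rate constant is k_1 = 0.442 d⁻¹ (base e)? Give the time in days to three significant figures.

y/L₀ = 1 − e^(−k_1 t) = 0.90 ⇒ e^(−k_1 t) = 0.100
t = −ln(0.100) / 0.442 = 2.303 / 0.442 = 5.209 d.

t ≈ 5.21 d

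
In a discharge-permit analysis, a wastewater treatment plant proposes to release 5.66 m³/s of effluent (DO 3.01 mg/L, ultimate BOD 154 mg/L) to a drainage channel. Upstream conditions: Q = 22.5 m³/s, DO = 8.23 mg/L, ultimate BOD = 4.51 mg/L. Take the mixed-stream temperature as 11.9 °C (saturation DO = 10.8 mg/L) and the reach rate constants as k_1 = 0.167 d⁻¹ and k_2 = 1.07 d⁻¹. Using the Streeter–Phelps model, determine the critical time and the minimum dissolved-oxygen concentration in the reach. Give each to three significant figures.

t_c ≈ 1.13 d; minimum DO ≈ 6.34 mg/L

Mixed DO = (22.5×8.23 + 5.66×3.01)/(22.5+5.66) = 202.2/28.16 = 7.181 mg/L.
Mixed L₀ = (22.5×4.51 + 5.66×154)/(28.16) = 973.1/28.16 = 34.56 mg/L.
Initial deficit D₀ = C_s − DO₀ = 10.8 − 7.181 = 3.619 mg/L.
t_c = (1/0.9030) ln[(1.07/0.167)(1 − 3.619×0.9030/(0.167×34.56))] = 1.107 × ln(2.779) = 1.132 d.
D_c = (0.167/1.07) × 34.56 × e^(−0.167×1.132) = 0.1561 × 34.56 × 0.8278 = 4.465 mg/L.
Minimum DO = 10.8 − 4.465 = 6.335 mg/L.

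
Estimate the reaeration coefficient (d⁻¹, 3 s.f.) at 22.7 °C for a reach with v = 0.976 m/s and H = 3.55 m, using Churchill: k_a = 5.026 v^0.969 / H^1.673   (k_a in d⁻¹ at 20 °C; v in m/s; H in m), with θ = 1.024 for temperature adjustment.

k_a ≈ 0.628 d⁻¹

k_a(20) = 5.026 × 0.976^0.969 / 3.55^1.673 = 5.026 × 0.9767 / 8.328 = 0.5895 d⁻¹.
k_a(22.7) = 0.5895 × 1.024^(22.7−20) = 0.5895 × 1.066 = 0.6285 d⁻¹.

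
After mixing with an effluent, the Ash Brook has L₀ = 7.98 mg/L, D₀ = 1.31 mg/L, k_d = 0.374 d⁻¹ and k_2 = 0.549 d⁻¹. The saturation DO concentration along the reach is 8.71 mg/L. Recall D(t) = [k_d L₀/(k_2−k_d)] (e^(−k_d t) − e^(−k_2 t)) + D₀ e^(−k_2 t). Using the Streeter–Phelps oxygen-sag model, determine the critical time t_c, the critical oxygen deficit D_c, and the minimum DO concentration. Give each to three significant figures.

t_c = [1/(k_2−k_d)] ln[(k_2/k_d)(1 − D₀(k_2−k_d)/(k_d L₀))]
= [1/(0.549−0.374)] ln[(0.549/0.374)(1 − 1.31×0.1750/(0.374×7.98))]
= (1/0.1750) ln[1.468 × 0.9232] = 5.714 × ln(1.355) = 5.714 × 0.3039 = 1.737 d.
L(t_c) = L₀ e^(−k_d t_c) = 7.98 × 0.5223 = 4.168 mg/L, and at the critical point k_2 D_c = k_d L, so D_c = (0.374/0.549) × 4.168 = 2.839 mg/L.
Minimum DO = C_s − D_c = 8.71 − 2.839 = 5.871 mg/L.

t_c ≈ 1.74 d; D_c ≈ 2.84 mg/L; min DO ≈ 5.87 mg/L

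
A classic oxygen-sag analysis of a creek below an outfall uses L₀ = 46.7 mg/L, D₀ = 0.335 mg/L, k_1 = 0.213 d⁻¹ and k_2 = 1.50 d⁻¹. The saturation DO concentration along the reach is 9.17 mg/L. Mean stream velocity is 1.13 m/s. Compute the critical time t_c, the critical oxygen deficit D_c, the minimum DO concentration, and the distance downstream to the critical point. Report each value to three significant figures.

t_c ≈ 1.48 d; D_c ≈ 4.84 mg/L; min DO ≈ 4.33 mg/L; x_c ≈ 145 km

t_c = [1/(k_2−k_1)] ln[(k_2/k_1)(1 − D₀(k_2−k_1)/(k_1 L₀))]
= [1/(1.50−0.213)] ln[(1.50/0.213)(1 − 0.335×1.287/(0.213×46.7))]
= (1/1.287) ln[7.042 × 0.9567] = 0.7770 × ln(6.737) = 0.7770 × 1.908 = 1.482 d.
L(t_c) = L₀ e^(−k_1 t_c) = 46.7 × 0.7293 = 34.06 mg/L, and at the critical point k_2 D_c = k_1 L, so D_c = (0.213/1.50) × 34.06 = 4.836 mg/L.
Minimum DO = C_s − D_c = 9.17 − 4.836 = 4.334 mg/L.
x_c = v t_c = 1.13 m/s × 1.482 d × 86400 s/d = 144700 m ≈ 145 km.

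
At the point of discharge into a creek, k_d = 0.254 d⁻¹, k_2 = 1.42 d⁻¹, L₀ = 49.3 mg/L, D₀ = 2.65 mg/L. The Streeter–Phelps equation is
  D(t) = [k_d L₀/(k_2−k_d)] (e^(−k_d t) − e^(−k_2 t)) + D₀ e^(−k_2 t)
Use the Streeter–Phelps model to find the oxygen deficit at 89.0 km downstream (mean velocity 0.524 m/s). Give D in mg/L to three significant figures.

Travel time t = x/v = 89.0 km / (0.524 m/s) = 89000 m / 0.524 m/s = 169800 s = 1.966 d.
k_d L₀/(k_2−k_d) = 0.254×49.3/(1.42−0.254) = 12.52/1.166 = 10.74 mg/L.
e^(−k_d t) = e^(−0.254×1.966) = 0.6069; e^(−k_2 t) = e^(−1.42×1.966) = 0.06133.
D = 10.74 × (0.6069 − 0.06133) + 2.65 × 0.06133 = 5.860 + 0.1625 = 6.022 mg/L.

D ≈ 6.02 mg/L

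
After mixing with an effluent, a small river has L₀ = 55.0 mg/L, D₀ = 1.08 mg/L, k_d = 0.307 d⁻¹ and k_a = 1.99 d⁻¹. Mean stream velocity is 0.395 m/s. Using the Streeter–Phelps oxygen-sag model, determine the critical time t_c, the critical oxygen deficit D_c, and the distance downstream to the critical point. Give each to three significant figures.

At the critical point dD/dt = 0, so k_d L₀ e^(−k_d t) = k_a D. Substituting D(t) from the Streeter–Phelps equation and solving for t gives
t_c = ln[(k_a/k_d)(1 − D₀(k_a−k_d)/(k_d L₀))] / (k_a−k_d).
Here k_a−k_d = 1.683 d⁻¹ and 1 − D₀(k_a−k_d)/(k_d L₀) = 1 − 1.08×1.683/(0.307×55.0) = 0.8924, so
t_c = ln(6.482 × 0.8924) / 1.683 = 1.755 / 1.683 = 1.043 d.
L(t_c) = L₀ e^(−k_d t_c) = 55.0 × 0.7260 = 39.93 mg/L, and at the critical point k_a D_c = k_d L, so D_c = (0.307/1.99) × 39.93 = 6.160 mg/L.
x_c = v t_c = 0.395 m/s × 1.043 d × 86400 s/d = 35590 m ≈ 35.6 km.

t_c ≈ 1.04 d; D_c ≈ 6.16 mg/L; x_c ≈ 35.6 km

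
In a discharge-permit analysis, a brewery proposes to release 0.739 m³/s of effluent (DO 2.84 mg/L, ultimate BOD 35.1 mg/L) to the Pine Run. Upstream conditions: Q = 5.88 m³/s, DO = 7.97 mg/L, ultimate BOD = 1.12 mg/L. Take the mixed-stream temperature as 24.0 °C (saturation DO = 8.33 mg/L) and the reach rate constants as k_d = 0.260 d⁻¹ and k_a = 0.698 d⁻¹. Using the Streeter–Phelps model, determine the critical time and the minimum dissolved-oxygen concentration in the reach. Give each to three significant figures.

Mixed DO = (5.88×7.97 + 0.739×2.84)/(5.88+0.739) = 48.96/6.619 = 7.397 mg/L.
Mixed L₀ = (5.88×1.12 + 0.739×35.1)/(6.619) = 32.52/6.619 = 4.914 mg/L.
Initial deficit D₀ = C_s − DO₀ = 8.33 − 7.397 = 0.9328 mg/L.
t_c = (1/0.4380) ln[(0.698/0.260)(1 − 0.9328×0.4380/(0.260×4.914))] = 2.283 × ln(1.826) = 1.375 d.
D_c = (0.260/0.698) × 4.914 × e^(−0.260×1.375) = 0.3725 × 4.914 × 0.6994 = 1.280 mg/L.
Minimum DO = 8.33 − 1.280 = 7.050 mg/L.

t_c ≈ 1.37 d; minimum DO ≈ 7.05 mg/L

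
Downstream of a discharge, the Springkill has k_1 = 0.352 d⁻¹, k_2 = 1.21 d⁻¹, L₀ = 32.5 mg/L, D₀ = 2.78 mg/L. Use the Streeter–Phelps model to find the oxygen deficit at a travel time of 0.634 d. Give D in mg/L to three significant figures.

k_1 L₀/(k_2−k_1) = 0.352×32.5/(1.21−0.352) = 11.44/0.8580 = 13.33 mg/L.
e^(−k_1 t) = e^(−0.352×0.6340) = 0.8000; e^(−k_2 t) = e^(−1.21×0.6340) = 0.4643.
D = 13.33 × (0.8000 − 0.4643) + 2.78 × 0.4643 = 4.475 + 1.291 = 5.766 mg/L.

D ≈ 5.77 mg/L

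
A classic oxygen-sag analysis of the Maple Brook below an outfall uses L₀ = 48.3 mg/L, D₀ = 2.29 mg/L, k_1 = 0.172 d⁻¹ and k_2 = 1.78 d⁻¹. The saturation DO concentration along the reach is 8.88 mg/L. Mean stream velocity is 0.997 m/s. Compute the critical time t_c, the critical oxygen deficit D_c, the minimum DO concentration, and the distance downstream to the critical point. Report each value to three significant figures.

With k_2/k_1 = 10.35 and 1 − D₀(k_2−k_1)/(k_1 L₀) = 0.5568,
t_c = ln(10.35 × 0.5568) / (1.78 − 0.172) = ln(5.762) / 1.608 = 1.751/1.608 = 1.089 d.
D_c = (k_1/k_2) L₀ e^(−k_1 t_c) = (0.172/1.78) × 48.3 × e^(−0.172×1.089) = 0.09663 × 48.3 × 0.8292 = 3.870 mg/L.
Minimum DO = C_s − D_c = 8.88 − 3.870 = 5.010 mg/L.
x_c = v t_c = 0.997 m/s × 1.089 d × 86400 s/d = 93810 m ≈ 93.8 km.

t_c ≈ 1.09 d; D_c ≈ 3.87 mg/L; min DO ≈ 5.01 mg/L; x_c ≈ 93.8 km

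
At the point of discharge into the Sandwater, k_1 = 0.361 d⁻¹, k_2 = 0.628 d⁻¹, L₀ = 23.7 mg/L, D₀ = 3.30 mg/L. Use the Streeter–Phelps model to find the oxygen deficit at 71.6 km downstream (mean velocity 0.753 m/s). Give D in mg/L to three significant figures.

D ≈ 7.14 mg/L

Travel time t = x/v = 71.6 km / (0.753 m/s) = 71600 m / 0.753 m/s = 95090 s = 1.101 d.
k_1 L₀/(k_2−k_1) = 0.361×23.7/(0.628−0.361) = 8.556/0.2670 = 32.04 mg/L.
e^(−k_1 t) = e^(−0.361×1.101) = 0.6721; e^(−k_2 t) = e^(−0.628×1.101) = 0.5010.
D = 32.04 × (0.6721 − 0.5010) + 3.30 × 0.5010 = 5.484 + 1.653 = 7.137 mg/L.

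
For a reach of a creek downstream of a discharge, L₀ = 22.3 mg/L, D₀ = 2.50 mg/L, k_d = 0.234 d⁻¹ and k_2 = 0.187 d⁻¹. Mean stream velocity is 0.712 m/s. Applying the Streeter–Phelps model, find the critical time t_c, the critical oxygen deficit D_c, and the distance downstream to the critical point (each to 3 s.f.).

t_c ≈ 4.30 d; D_c ≈ 10.2 mg/L; x_c ≈ 264 km

At the critical point dD/dt = 0, so k_d L₀ e^(−k_d t) = k_2 D. Substituting D(t) from the Streeter–Phelps equation and solving for t gives
t_c = ln[(k_2/k_d)(1 − D₀(k_2−k_d)/(k_d L₀))] / (k_2−k_d).
Here k_2−k_d = -0.04700 d⁻¹ and 1 − D₀(k_2−k_d)/(k_d L₀) = 1 − 2.50×-0.04700/(0.234×22.3) = 1.023, so
t_c = ln(0.7991 × 1.023) / -0.04700 = -0.2019 / -0.04700 = 4.297 d.
L(t_c) = L₀ e^(−k_d t_c) = 22.3 × 0.3659 = 8.159 mg/L, and at the critical point k_2 D_c = k_d L, so D_c = (0.234/0.187) × 8.159 = 10.21 mg/L.
x_c = v t_c = 0.712 m/s × 4.297 d × 86400 s/d = 264300 m ≈ 264 km.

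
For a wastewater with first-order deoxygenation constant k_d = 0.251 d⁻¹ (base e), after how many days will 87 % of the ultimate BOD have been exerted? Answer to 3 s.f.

t ≈ 8.13 d

y/L₀ = 1 − e^(−k_d t) = 0.87 ⇒ e^(−k_d t) = 0.130
t = −ln(0.130) / 0.251 = 2.040 / 0.251 = 8.128 d.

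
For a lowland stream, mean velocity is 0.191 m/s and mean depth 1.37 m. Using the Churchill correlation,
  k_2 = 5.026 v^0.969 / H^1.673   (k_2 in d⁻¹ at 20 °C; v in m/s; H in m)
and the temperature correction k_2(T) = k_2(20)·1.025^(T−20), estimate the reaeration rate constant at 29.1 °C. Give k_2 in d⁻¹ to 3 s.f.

k_2(20) = 5.026 × 0.191^0.969 / 1.37^1.673 = 5.026 × 0.2011 / 1.693 = 0.5968 d⁻¹.
k_2(29.1) = 0.5968 × 1.025^(29.1−20) = 0.5968 × 1.252 = 0.7471 d⁻¹.

k_2 ≈ 0.747 d⁻¹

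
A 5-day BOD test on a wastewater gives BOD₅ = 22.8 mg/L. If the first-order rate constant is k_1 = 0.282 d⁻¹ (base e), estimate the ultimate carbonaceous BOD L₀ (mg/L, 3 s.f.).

BOD₅ = L₀(1 − e^(−5k_1)) ⇒ L₀ = BOD₅ / (1 − e^(−5×0.282))
= 22.8 / (1 − 0.2441) = 22.8 / 0.7559 = 30.16 mg/L.

L₀ ≈ 30.2 mg/L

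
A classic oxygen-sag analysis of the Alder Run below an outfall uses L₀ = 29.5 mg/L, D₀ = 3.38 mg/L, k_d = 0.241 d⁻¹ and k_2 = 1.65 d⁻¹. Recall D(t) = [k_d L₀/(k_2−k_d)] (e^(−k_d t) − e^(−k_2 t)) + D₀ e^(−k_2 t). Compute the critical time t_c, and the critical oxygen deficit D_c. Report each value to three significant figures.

t_c ≈ 0.579 d; D_c ≈ 3.75 mg/L

At the critical point dD/dt = 0, so k_d L₀ e^(−k_d t) = k_2 D. Substituting D(t) from the Streeter–Phelps equation and solving for t gives
t_c = ln[(k_2/k_d)(1 − D₀(k_2−k_d)/(k_d L₀))] / (k_2−k_d).
Here k_2−k_d = 1.409 d⁻¹ and 1 − D₀(k_2−k_d)/(k_d L₀) = 1 − 3.38×1.409/(0.241×29.5) = 0.3301, so
t_c = ln(6.846 × 0.3301) / 1.409 = 0.8155 / 1.409 = 0.5788 d.
D_c = (k_d/k_2) L₀ e^(−k_d t_c) = (0.241/1.65) × 29.5 × e^(−0.241×0.5788) = 0.1461 × 29.5 × 0.8698 = 3.748 mg/L.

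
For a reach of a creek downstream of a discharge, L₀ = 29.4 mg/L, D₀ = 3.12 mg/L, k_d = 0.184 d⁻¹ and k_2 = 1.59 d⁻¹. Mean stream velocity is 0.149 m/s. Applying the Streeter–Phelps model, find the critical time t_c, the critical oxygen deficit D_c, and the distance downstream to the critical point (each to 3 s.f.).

t_c = [1/(k_2−k_d)] ln[(k_2/k_d)(1 − D₀(k_2−k_d)/(k_d L₀))]
= [1/(1.59−0.184)] ln[(1.59/0.184)(1 − 3.12×1.406/(0.184×29.4))]
= (1/1.406) ln[8.641 × 0.1891] = 0.7112 × ln(1.634) = 0.7112 × 0.4910 = 0.3492 d.
L(t_c) = L₀ e^(−k_d t_c) = 29.4 × 0.9378 = 27.57 mg/L, and at the critical point k_2 D_c = k_d L, so D_c = (0.184/1.59) × 27.57 = 3.191 mg/L.
x_c = v t_c = 0.149 m/s × 0.3492 d × 86400 s/d = 4496 m ≈ 4.50 km.

t_c ≈ 0.349 d; D_c ≈ 3.19 mg/L; x_c ≈ 4.50 km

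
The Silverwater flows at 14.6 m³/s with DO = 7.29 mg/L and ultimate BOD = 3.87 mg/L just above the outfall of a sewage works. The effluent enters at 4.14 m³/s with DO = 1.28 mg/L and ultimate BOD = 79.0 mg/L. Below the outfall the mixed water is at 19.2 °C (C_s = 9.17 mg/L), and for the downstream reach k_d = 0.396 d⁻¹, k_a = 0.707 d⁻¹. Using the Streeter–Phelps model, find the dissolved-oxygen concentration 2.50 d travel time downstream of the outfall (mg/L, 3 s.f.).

Mixed DO = (14.6×7.29 + 4.14×1.28)/(14.6+4.14) = 111.7/18.74 = 5.962 mg/L.
Mixed L₀ = (14.6×3.87 + 4.14×79.0)/(18.74) = 383.6/18.74 = 20.47 mg/L.
Initial deficit D₀ = C_s − DO₀ = 9.17 − 5.962 = 3.208 mg/L.
D(2.50) = [0.396×20.47/(0.707−0.396)](e^(−0.396×2.50) − e^(−0.707×2.50)) + 3.208 e^(−0.707×2.50)
= 26.06 × (0.3716 − 0.1708) + 3.208 × 0.1708 = 5.781 mg/L.
DO = 9.17 − 5.781 = 3.389 mg/L.

DO ≈ 3.39 mg/L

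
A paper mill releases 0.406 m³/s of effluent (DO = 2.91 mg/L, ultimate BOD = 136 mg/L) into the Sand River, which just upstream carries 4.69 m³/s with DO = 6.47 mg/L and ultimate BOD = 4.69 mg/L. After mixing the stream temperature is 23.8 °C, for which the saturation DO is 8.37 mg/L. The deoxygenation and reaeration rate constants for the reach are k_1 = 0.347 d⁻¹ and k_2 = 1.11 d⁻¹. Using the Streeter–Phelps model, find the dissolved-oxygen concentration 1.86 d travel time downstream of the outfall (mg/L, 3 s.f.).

Mixed DO = (4.69×6.47 + 0.406×2.91)/(4.69+0.406) = 31.53/5.096 = 6.186 mg/L.
Mixed L₀ = (4.69×4.69 + 0.406×136)/(5.096) = 77.21/5.096 = 15.15 mg/L.
Initial deficit D₀ = C_s − DO₀ = 8.37 − 6.186 = 2.184 mg/L.
D(1.86) = [0.347×15.15/(1.11−0.347)](e^(−0.347×1.86) − e^(−1.11×1.86)) + 2.184 e^(−1.11×1.86)
= 6.891 × (0.5244 − 0.1269) + 2.184 × 0.1269 = 3.017 mg/L.
DO = 8.37 − 3.017 = 5.353 mg/L.

DO ≈ 5.35 mg/L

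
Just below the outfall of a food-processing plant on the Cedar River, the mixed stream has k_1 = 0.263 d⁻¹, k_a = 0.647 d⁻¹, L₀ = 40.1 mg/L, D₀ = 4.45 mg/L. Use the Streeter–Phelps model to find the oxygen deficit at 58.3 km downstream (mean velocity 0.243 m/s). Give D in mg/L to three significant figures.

Travel time t = x/v = 58.3 km / (0.243 m/s) = 58300 m / 0.243 m/s = 239900 s = 2.777 d.
k_1 L₀/(k_a−k_1) = 0.263×40.1/(0.647−0.263) = 10.55/0.3840 = 27.46 mg/L.
e^(−k_1 t) = e^(−0.263×2.777) = 0.4818; e^(−k_a t) = e^(−0.647×2.777) = 0.1659.
D = 27.46 × (0.4818 − 0.1659) + 4.45 × 0.1659 = 8.676 + 0.7381 = 9.414 mg/L.

D ≈ 9.41 mg/L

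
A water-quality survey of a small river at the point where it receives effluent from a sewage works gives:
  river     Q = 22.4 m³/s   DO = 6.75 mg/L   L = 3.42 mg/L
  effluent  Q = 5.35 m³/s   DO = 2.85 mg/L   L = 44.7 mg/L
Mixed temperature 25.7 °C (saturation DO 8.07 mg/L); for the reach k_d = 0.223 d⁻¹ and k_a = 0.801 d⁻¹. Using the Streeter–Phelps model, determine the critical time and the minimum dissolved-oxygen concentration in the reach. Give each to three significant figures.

Mixed DO = (22.4×6.75 + 5.35×2.85)/(22.4+5.35) = 166.4/27.75 = 5.998 mg/L.
Mixed L₀ = (22.4×3.42 + 5.35×44.7)/(27.75) = 315.8/27.75 = 11.38 mg/L.
Initial deficit D₀ = C_s − DO₀ = 8.07 − 5.998 = 2.072 mg/L.
t_c = (1/0.5780) ln[(0.801/0.223)(1 − 2.072×0.5780/(0.223×11.38))] = 1.730 × ln(1.897) = 1.107 d.
D_c = (0.223/0.801) × 11.38 × e^(−0.223×1.107) = 0.2784 × 11.38 × 0.7812 = 2.475 mg/L.
Minimum DO = 8.07 − 2.475 = 5.595 mg/L.

t_c ≈ 1.11 d; minimum DO ≈ 5.60 mg/L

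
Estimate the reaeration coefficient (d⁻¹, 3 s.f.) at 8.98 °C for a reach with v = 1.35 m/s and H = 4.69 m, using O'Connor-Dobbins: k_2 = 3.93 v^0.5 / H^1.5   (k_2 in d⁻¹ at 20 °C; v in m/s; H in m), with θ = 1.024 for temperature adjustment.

k_2 ≈ 0.346 d⁻¹

k_2(20) = 3.93 × 1.35^0.5 / 4.69^1.5 = 3.93 × 1.162 / 10.16 = 0.4496 d⁻¹.
k_2(8.98) = 0.4496 × 1.024^(8.98−20) = 0.4496 × 0.7700 = 0.3462 d⁻¹.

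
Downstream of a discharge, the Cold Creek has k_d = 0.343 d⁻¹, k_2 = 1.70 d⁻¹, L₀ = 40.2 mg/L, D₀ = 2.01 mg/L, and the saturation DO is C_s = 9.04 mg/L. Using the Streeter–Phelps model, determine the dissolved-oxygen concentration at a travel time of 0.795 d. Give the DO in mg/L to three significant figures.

DO ≈ 3.41 mg/L

k_d L₀/(k_2−k_d) = 0.343×40.2/(1.70−0.343) = 13.79/1.357 = 10.16 mg/L.
e^(−k_d t) = e^(−0.343×0.7950) = 0.7613; e^(−k_2 t) = e^(−1.70×0.7950) = 0.2589.
D = 10.16 × (0.7613 − 0.2589) + 2.01 × 0.2589 = 5.106 + 0.5203 = 5.626 mg/L.
DO = C_s − D = 9.04 − 5.626 = 3.414 mg/L.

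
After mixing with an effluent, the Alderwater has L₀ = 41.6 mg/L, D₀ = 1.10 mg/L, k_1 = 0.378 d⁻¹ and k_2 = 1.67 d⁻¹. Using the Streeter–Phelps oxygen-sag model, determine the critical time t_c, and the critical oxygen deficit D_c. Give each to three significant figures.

t_c = [1/(k_2−k_1)] ln[(k_2/k_1)(1 − D₀(k_2−k_1)/(k_1 L₀))]
= [1/(1.67−0.378)] ln[(1.67/0.378)(1 − 1.10×1.292/(0.378×41.6))]
= (1/1.292) ln[4.418 × 0.9096] = 0.7740 × ln(4.019) = 0.7740 × 1.391 = 1.077 d.
L(t_c) = L₀ e^(−k_1 t_c) = 41.6 × 0.6657 = 27.69 mg/L, and at the critical point k_2 D_c = k_1 L, so D_c = (0.378/1.67) × 27.69 = 6.268 mg/L.

t_c ≈ 1.08 d; D_c ≈ 6.27 mg/L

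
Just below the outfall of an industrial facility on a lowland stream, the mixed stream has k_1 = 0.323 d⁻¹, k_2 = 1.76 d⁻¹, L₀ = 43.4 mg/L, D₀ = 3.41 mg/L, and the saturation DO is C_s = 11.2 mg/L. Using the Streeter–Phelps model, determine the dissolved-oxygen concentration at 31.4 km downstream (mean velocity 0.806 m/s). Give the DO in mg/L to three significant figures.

DO ≈ 5.64 mg/L

Travel time t = x/v = 31.4 km / (0.806 m/s) = 31400 m / 0.806 m/s = 38960 s = 0.4509 d.
k_1 L₀/(k_2−k_1) = 0.323×43.4/(1.76−0.323) = 14.02/1.437 = 9.755 mg/L.
e^(−k_1 t) = e^(−0.323×0.4509) = 0.8645; e^(−k_2 t) = e^(−1.76×0.4509) = 0.4522.
D = 9.755 × (0.8645 − 0.4522) + 3.41 × 0.4522 = 4.022 + 1.542 = 5.564 mg/L.
DO = C_s − D = 11.2 − 5.564 = 5.636 mg/L.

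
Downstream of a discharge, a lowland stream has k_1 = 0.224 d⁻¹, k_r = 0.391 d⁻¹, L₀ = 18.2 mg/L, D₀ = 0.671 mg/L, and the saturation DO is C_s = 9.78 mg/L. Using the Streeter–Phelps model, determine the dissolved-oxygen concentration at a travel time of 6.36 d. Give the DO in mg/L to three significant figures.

k_1 L₀/(k_r−k_1) = 0.224×18.2/(0.391−0.224) = 4.077/0.1670 = 24.41 mg/L.
e^(−k_1 t) = e^(−0.224×6.360) = 0.2406; e^(−k_r t) = e^(−0.391×6.360) = 0.08318.
D = 24.41 × (0.2406 − 0.08318) + 0.671 × 0.08318 = 3.843 + 0.05581 = 3.899 mg/L.
DO = C_s − D = 9.78 − 3.899 = 5.881 mg/L.

DO ≈ 5.88 mg/L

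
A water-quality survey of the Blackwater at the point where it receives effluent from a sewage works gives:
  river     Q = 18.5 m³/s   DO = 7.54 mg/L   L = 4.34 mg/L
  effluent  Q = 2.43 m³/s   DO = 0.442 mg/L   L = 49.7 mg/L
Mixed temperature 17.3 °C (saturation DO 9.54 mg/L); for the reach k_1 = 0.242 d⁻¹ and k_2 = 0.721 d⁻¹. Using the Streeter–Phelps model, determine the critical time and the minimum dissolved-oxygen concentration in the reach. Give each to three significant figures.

Mixed DO = (18.5×7.54 + 2.43×0.442)/(18.5+2.43) = 140.6/20.93 = 6.716 mg/L.
Mixed L₀ = (18.5×4.34 + 2.43×49.7)/(20.93) = 201.1/20.93 = 9.606 mg/L.
Initial deficit D₀ = C_s − DO₀ = 9.54 − 6.716 = 2.824 mg/L.
t_c = (1/0.4790) ln[(0.721/0.242)(1 − 2.824×0.4790/(0.242×9.606))] = 2.088 × ln(1.246) = 0.4587 d.
D_c = (0.242/0.721) × 9.606 × e^(−0.242×0.4587) = 0.3356 × 9.606 × 0.8949 = 2.886 mg/L.
Minimum DO = 9.54 − 2.886 = 6.654 mg/L.

t_c ≈ 0.459 d; minimum DO ≈ 6.65 mg/L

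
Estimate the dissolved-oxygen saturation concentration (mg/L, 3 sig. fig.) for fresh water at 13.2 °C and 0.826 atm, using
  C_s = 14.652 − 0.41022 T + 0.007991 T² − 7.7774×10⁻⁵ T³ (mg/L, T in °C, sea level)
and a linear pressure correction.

C_s ≈ 8.63 mg/L

At sea level: C_s = 14.652 − 0.41022×13.2 + 0.007991×13.2² − 7.7774×10⁻⁵×13.2³ = 10.45 mg/L.
Pressure correction: C_s' = 10.45 × 0.826 = 8.632 mg/L.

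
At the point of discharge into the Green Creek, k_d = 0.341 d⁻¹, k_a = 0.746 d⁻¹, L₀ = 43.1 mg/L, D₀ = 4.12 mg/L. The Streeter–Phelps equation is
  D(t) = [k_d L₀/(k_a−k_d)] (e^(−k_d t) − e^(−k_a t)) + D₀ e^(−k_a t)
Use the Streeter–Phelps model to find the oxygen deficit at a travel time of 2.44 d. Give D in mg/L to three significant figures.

D ≈ 10.6 mg/L

k_d L₀/(k_a−k_d) = 0.341×43.1/(0.746−0.341) = 14.70/0.4050 = 36.29 mg/L.
e^(−k_d t) = e^(−0.341×2.440) = 0.4352; e^(−k_a t) = e^(−0.746×2.440) = 0.1620.
D = 36.29 × (0.4352 − 0.1620) + 4.12 × 0.1620 = 9.913 + 0.6674 = 10.58 mg/L.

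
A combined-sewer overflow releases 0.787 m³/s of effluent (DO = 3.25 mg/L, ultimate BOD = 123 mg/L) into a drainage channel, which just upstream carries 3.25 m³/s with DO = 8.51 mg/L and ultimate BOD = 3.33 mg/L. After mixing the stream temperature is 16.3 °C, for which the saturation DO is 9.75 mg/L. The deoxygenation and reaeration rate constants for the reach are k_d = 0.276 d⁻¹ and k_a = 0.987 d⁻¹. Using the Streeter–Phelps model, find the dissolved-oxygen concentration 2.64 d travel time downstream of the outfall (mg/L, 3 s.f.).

Mixed DO = (3.25×8.51 + 0.787×3.25)/(3.25+0.787) = 30.22/4.037 = 7.485 mg/L.
Mixed L₀ = (3.25×3.33 + 0.787×123)/(4.037) = 107.6/4.037 = 26.66 mg/L.
Initial deficit D₀ = C_s − DO₀ = 9.75 − 7.485 = 2.265 mg/L.
D(2.64) = [0.276×26.66/(0.987−0.276)](e^(−0.276×2.64) − e^(−0.987×2.64)) + 2.265 e^(−0.987×2.64)
= 10.35 × (0.4826 − 0.07385) + 2.265 × 0.07385 = 4.397 mg/L.
DO = 9.75 − 4.397 = 5.353 mg/L.

DO ≈ 5.35 mg/L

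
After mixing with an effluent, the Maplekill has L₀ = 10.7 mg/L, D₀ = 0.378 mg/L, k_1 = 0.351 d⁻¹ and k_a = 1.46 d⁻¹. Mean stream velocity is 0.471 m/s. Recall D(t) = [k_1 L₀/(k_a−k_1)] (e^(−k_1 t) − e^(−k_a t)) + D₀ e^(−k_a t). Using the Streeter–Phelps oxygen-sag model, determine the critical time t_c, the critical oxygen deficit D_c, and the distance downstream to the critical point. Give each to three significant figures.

At the critical point dD/dt = 0, so k_1 L₀ e^(−k_1 t) = k_a D. Substituting D(t) from the Streeter–Phelps equation and solving for t gives
t_c = ln[(k_a/k_1)(1 − D₀(k_a−k_1)/(k_1 L₀))] / (k_a−k_1).
Here k_a−k_1 = 1.109 d⁻¹ and 1 − D₀(k_a−k_1)/(k_1 L₀) = 1 − 0.378×1.109/(0.351×10.7) = 0.8884, so
t_c = ln(4.160 × 0.8884) / 1.109 = 1.307 / 1.109 = 1.179 d.
D_c = (k_1/k_a) L₀ e^(−k_1 t_c) = (0.351/1.46) × 10.7 × e^(−0.351×1.179) = 0.2404 × 10.7 × 0.6612 = 1.701 mg/L.
x_c = v t_c = 0.471 m/s × 1.179 d × 86400 s/d = 47960 m ≈ 48.0 km.

t_c ≈ 1.18 d; D_c ≈ 1.70 mg/L; x_c ≈ 48.0 km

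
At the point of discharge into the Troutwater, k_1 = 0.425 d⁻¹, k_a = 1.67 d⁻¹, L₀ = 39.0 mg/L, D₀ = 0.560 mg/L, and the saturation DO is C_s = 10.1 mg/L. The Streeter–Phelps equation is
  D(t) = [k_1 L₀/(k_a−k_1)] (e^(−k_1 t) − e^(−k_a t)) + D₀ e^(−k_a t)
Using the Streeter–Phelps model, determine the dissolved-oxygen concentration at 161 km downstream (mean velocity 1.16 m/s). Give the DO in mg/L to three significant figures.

Travel time t = x/v = 161 km / (1.16 m/s) = 161000 m / 1.16 m/s = 138800 s = 1.606 d.
k_1 L₀/(k_a−k_1) = 0.425×39.0/(1.67−0.425) = 16.57/1.245 = 13.31 mg/L.
e^(−k_1 t) = e^(−0.425×1.606) = 0.5052; e^(−k_a t) = e^(−1.67×1.606) = 0.06838.
D = 13.31 × (0.5052 − 0.06838) + 0.560 × 0.06838 = 5.816 + 0.03829 = 5.854 mg/L.
DO = C_s − D = 10.1 − 5.854 = 4.246 mg/L.

DO ≈ 4.25 mg/L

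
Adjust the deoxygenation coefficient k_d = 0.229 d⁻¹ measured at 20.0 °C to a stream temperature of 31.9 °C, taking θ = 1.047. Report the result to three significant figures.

k_d ≈ 0.396 d⁻¹

k_d(T₂) = k_d(T₁) · θ^(T₂−T₁) = 0.229 × 1.047^(31.9−20.0)
= 0.229 × 1.047^11.9 = 0.229 × 1.727 = 0.3955 d⁻¹.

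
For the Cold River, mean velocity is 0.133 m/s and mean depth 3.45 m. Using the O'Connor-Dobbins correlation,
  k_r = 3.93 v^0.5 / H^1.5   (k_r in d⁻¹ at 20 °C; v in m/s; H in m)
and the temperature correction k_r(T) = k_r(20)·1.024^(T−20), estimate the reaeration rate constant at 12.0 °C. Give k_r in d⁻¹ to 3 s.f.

k_r ≈ 0.185 d⁻¹

k_r(20) = 3.93 × 0.133^0.5 / 3.45^1.5 = 3.93 × 0.3647 / 6.408 = 0.2237 d⁻¹.
k_r(12.0) = 0.2237 × 1.024^(12.0−20) = 0.2237 × 0.8272 = 0.1850 d⁻¹.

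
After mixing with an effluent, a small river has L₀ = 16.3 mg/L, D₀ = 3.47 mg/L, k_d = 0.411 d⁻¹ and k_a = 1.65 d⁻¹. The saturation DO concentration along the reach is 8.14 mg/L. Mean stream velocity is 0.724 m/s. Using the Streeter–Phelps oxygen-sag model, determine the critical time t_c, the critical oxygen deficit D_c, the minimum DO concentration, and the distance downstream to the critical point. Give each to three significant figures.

t_c ≈ 0.293 d; D_c ≈ 3.60 mg/L; min DO ≈ 4.54 mg/L; x_c ≈ 18.3 km

t_c = [1/(k_a−k_d)] ln[(k_a/k_d)(1 − D₀(k_a−k_d)/(k_d L₀))]
= [1/(1.65−0.411)] ln[(1.65/0.411)(1 − 3.47×1.239/(0.411×16.3))]
= (1/1.239) ln[4.015 × 0.3582] = 0.8071 × ln(1.438) = 0.8071 × 0.3634 = 0.2933 d.
D_c = (k_d/k_a) L₀ e^(−k_d t_c) = (0.411/1.65) × 16.3 × e^(−0.411×0.2933) = 0.2491 × 16.3 × 0.8864 = 3.599 mg/L.
Minimum DO = C_s − D_c = 8.14 − 3.599 = 4.541 mg/L.
x_c = v t_c = 0.724 m/s × 0.2933 d × 86400 s/d = 18350 m ≈ 18.3 km.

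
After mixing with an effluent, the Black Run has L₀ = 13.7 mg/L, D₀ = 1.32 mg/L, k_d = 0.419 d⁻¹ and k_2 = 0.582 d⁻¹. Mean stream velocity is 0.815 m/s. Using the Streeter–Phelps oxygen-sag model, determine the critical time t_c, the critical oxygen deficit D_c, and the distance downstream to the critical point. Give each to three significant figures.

t_c = [1/(k_2−k_d)] ln[(k_2/k_d)(1 − D₀(k_2−k_d)/(k_d L₀))]
= [1/(0.582−0.419)] ln[(0.582/0.419)(1 − 1.32×0.1630/(0.419×13.7))]
= (1/0.1630) ln[1.389 × 0.9625] = 6.135 × ln(1.337) = 6.135 × 0.2904 = 1.782 d.
L(t_c) = L₀ e^(−k_d t_c) = 13.7 × 0.4740 = 6.494 mg/L, and at the critical point k_2 D_c = k_d L, so D_c = (0.419/0.582) × 6.494 = 4.675 mg/L.
x_c = v t_c = 0.815 m/s × 1.782 d × 86400 s/d = 125500 m ≈ 125 km.

t_c ≈ 1.78 d; D_c ≈ 4.68 mg/L; x_c ≈ 125 km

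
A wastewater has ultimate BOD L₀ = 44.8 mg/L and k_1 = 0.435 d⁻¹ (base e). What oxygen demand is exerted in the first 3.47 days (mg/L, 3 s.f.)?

y ≈ 34.9 mg/L

y_t = L₀(1 − e^(−k_1 t)) = 44.8 × (1 − e^(−0.435×3.47))
= 44.8 × (1 − 0.2210) = 44.8 × 0.7790 = 34.90 mg/L.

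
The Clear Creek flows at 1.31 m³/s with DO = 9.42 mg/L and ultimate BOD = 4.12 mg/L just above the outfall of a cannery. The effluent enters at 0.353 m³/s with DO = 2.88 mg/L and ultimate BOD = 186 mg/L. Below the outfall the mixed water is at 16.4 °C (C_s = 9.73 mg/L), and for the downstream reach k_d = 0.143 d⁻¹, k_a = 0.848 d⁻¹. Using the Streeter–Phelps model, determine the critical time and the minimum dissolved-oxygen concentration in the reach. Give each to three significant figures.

Mixed DO = (1.31×9.42 + 0.353×2.88)/(1.31+0.353) = 13.36/1.663 = 8.032 mg/L.
Mixed L₀ = (1.31×4.12 + 0.353×186)/(1.663) = 71.06/1.663 = 42.73 mg/L.
Initial deficit D₀ = C_s − DO₀ = 9.73 − 8.032 = 1.698 mg/L.
t_c = (1/0.7050) ln[(0.848/0.143)(1 − 1.698×0.7050/(0.143×42.73))] = 1.418 × ln(4.768) = 2.216 d.
D_c = (0.143/0.848) × 42.73 × e^(−0.143×2.216) = 0.1686 × 42.73 × 0.7285 = 5.249 mg/L.
Minimum DO = 9.73 − 5.249 = 4.481 mg/L.

t_c ≈ 2.22 d; minimum DO ≈ 4.48 mg/L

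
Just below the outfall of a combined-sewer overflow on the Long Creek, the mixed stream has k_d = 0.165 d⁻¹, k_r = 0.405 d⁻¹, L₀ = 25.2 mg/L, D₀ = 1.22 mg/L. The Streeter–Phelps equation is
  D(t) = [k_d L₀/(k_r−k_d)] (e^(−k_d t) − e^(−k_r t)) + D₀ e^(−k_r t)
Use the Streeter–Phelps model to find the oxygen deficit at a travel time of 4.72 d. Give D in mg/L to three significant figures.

k_d L₀/(k_r−k_d) = 0.165×25.2/(0.405−0.165) = 4.158/0.2400 = 17.32 mg/L.
e^(−k_d t) = e^(−0.165×4.720) = 0.4590; e^(−k_r t) = e^(−0.405×4.720) = 0.1478.
D = 17.32 × (0.4590 − 0.1478) + 1.22 × 0.1478 = 5.390 + 0.1804 = 5.570 mg/L.

D ≈ 5.57 mg/L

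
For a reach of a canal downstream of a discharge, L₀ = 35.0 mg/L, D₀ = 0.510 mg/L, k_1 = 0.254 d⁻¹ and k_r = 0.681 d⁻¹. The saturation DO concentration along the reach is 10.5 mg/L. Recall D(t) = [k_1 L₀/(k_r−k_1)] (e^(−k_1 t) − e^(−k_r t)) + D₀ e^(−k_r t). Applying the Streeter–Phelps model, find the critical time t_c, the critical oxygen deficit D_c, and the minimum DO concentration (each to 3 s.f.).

t_c ≈ 2.25 d; D_c ≈ 7.37 mg/L; min DO ≈ 3.13 mg/L

At the critical point dD/dt = 0, so k_1 L₀ e^(−k_1 t) = k_r D. Substituting D(t) from the Streeter–Phelps equation and solving for t gives
t_c = ln[(k_r/k_1)(1 − D₀(k_r−k_1)/(k_1 L₀))] / (k_r−k_1).
Here k_r−k_1 = 0.4270 d⁻¹ and 1 − D₀(k_r−k_1)/(k_1 L₀) = 1 − 0.510×0.4270/(0.254×35.0) = 0.9755, so
t_c = ln(2.681 × 0.9755) / 0.4270 = 0.9614 / 0.4270 = 2.252 d.
D_c = (k_1/k_r) L₀ e^(−k_1 t_c) = (0.254/0.681) × 35.0 × e^(−0.254×2.252) = 0.3730 × 35.0 × 0.5645 = 7.369 mg/L.
Minimum DO = C_s − D_c = 10.5 − 7.369 = 3.131 mg/L.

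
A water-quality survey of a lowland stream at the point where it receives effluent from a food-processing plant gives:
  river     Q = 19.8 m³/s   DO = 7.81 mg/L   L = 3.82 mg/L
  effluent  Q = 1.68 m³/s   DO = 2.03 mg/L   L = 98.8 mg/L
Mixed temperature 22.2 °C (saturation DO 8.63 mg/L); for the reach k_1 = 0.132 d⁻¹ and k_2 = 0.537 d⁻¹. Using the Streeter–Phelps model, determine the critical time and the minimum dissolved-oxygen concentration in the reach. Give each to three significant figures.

t_c ≈ 2.41 d; minimum DO ≈ 6.62 mg/L

Mixed DO = (19.8×7.81 + 1.68×2.03)/(19.8+1.68) = 158.0/21.48 = 7.358 mg/L.
Mixed L₀ = (19.8×3.82 + 1.68×98.8)/(21.48) = 241.6/21.48 = 11.25 mg/L.
Initial deficit D₀ = C_s − DO₀ = 8.63 − 7.358 = 1.272 mg/L.
t_c = (1/0.4050) ln[(0.537/0.132)(1 − 1.272×0.4050/(0.132×11.25))] = 2.469 × ln(2.657) = 2.413 d.
D_c = (0.132/0.537) × 11.25 × e^(−0.132×2.413) = 0.2458 × 11.25 × 0.7273 = 2.011 mg/L.
Minimum DO = 8.63 − 2.011 = 6.619 mg/L.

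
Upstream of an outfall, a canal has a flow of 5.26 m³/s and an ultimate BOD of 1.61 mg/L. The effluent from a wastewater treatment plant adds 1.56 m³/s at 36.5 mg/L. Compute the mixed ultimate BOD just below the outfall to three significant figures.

Flow-weighted mixing: C = (Q_r C_r + Q_w C_w)/(Q_r + Q_w)
= (5.26×1.61 + 1.56×36.5)/(5.26 + 1.56) = 65.41/6.820 = 9.591 mg/L.

9.59 mg/L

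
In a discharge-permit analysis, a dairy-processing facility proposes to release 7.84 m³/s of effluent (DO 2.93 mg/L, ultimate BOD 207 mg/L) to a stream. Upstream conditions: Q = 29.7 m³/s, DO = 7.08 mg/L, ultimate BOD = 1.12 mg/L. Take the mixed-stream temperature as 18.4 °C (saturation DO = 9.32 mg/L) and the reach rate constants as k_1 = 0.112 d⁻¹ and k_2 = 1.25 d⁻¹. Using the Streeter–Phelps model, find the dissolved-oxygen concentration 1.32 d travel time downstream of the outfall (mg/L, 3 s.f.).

DO ≈ 5.81 mg/L

Mixed DO = (29.7×7.08 + 7.84×2.93)/(29.7+7.84) = 233.2/37.54 = 6.213 mg/L.
Mixed L₀ = (29.7×1.12 + 7.84×207)/(37.54) = 1656/37.54 = 44.12 mg/L.
Initial deficit D₀ = C_s − DO₀ = 9.32 − 6.213 = 3.107 mg/L.
D(1.32) = [0.112×44.12/(1.25−0.112)](e^(−0.112×1.32) − e^(−1.25×1.32)) + 3.107 e^(−1.25×1.32)
= 4.342 × (0.8626 − 0.1920) + 3.107 × 0.1920 = 3.508 mg/L.
DO = 9.32 − 3.508 = 5.812 mg/L.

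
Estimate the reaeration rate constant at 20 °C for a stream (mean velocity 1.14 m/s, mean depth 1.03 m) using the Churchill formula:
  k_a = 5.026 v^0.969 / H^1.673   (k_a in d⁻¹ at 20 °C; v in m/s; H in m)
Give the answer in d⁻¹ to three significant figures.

k_a = 5.026 × 1.14^0.969 / 1.03^1.673 = 5.026 × 1.135 / 1.051 = 5.431 d⁻¹.

k_a ≈ 5.43 d⁻¹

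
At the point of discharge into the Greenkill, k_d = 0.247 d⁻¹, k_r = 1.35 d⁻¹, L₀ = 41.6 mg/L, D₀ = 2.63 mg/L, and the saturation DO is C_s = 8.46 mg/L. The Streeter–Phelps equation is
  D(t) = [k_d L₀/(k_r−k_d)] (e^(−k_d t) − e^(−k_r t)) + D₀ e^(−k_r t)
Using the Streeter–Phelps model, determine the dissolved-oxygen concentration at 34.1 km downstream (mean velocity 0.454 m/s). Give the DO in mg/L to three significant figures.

Travel time t = x/v = 34.1 km / (0.454 m/s) = 34100 m / 0.454 m/s = 75110 s = 0.8693 d.
k_d L₀/(k_r−k_d) = 0.247×41.6/(1.35−0.247) = 10.28/1.103 = 9.316 mg/L.
e^(−k_d t) = e^(−0.247×0.8693) = 0.8068; e^(−k_r t) = e^(−1.35×0.8693) = 0.3093.
D = 9.316 × (0.8068 − 0.3093) + 2.63 × 0.3093 = 4.635 + 0.8133 = 5.448 mg/L.
DO = C_s − D = 8.46 − 5.448 = 3.012 mg/L.

DO ≈ 3.01 mg/L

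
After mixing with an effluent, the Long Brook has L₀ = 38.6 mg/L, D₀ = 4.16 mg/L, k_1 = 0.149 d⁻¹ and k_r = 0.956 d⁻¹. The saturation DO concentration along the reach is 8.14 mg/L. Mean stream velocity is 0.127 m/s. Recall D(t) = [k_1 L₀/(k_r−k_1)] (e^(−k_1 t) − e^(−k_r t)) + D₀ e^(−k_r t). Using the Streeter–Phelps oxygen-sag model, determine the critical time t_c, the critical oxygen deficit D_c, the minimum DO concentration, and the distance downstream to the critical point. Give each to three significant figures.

t_c ≈ 1.22 d; D_c ≈ 5.02 mg/L; min DO ≈ 3.12 mg/L; x_c ≈ 13.4 km

At the critical point dD/dt = 0, so k_1 L₀ e^(−k_1 t) = k_r D. Substituting D(t) from the Streeter–Phelps equation and solving for t gives
t_c = ln[(k_r/k_1)(1 − D₀(k_r−k_1)/(k_1 L₀))] / (k_r−k_1).
Here k_r−k_1 = 0.8070 d⁻¹ and 1 − D₀(k_r−k_1)/(k_1 L₀) = 1 − 4.16×0.8070/(0.149×38.6) = 0.4163, so
t_c = ln(6.416 × 0.4163) / 0.8070 = 0.9825 / 0.8070 = 1.217 d.
L(t_c) = L₀ e^(−k_1 t_c) = 38.6 × 0.8341 = 32.20 mg/L, and at the critical point k_r D_c = k_1 L, so D_c = (0.149/0.956) × 32.20 = 5.018 mg/L.
Minimum DO = C_s − D_c = 8.14 − 5.018 = 3.122 mg/L.
x_c = v t_c = 0.127 m/s × 1.217 d × 86400 s/d = 13360 m ≈ 13.4 km.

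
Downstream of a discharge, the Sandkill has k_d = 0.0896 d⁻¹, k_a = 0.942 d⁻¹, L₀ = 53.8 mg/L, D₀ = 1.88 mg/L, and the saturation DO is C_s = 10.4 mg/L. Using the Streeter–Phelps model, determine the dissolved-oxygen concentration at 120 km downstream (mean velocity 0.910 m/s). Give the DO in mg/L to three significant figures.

DO ≈ 6.36 mg/L

Travel time t = x/v = 120 km / (0.910 m/s) = 120000 m / 0.910 m/s = 131900 s = 1.526 d.
k_d L₀/(k_a−k_d) = 0.0896×53.8/(0.942−0.0896) = 4.820/0.8524 = 5.655 mg/L.
e^(−k_d t) = e^(−0.0896×1.526) = 0.8722; e^(−k_a t) = e^(−0.942×1.526) = 0.2375.
D = 5.655 × (0.8722 − 0.2375) + 1.88 × 0.2375 = 3.589 + 0.4464 = 4.036 mg/L.
DO = C_s − D = 10.4 − 4.036 = 6.364 mg/L.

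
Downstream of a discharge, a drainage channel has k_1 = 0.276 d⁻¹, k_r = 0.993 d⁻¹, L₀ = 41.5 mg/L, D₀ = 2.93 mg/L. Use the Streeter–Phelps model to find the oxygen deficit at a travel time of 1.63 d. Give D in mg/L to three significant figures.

D ≈ 7.60 mg/L

k_1 L₀/(k_r−k_1) = 0.276×41.5/(0.993−0.276) = 11.45/0.7170 = 15.97 mg/L.
e^(−k_1 t) = e^(−0.276×1.630) = 0.6377; e^(−k_r t) = e^(−0.993×1.630) = 0.1982.
D = 15.97 × (0.6377 − 0.1982) + 2.93 × 0.1982 = 7.021 + 0.5807 = 7.602 mg/L.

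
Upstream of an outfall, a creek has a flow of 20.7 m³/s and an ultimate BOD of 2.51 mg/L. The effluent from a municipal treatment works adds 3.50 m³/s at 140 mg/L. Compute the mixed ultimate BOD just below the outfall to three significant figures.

Flow-weighted mixing: C = (Q_r C_r + Q_w C_w)/(Q_r + Q_w)
= (20.7×2.51 + 3.50×140)/(20.7 + 3.50) = 542.0/24.20 = 22.39 mg/L.

22.4 mg/L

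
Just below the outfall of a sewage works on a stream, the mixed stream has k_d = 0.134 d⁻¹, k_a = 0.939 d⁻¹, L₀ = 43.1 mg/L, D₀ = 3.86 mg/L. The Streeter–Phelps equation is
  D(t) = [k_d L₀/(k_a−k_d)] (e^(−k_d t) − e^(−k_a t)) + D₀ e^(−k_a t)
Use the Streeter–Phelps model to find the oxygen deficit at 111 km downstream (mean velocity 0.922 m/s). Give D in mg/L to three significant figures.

Travel time t = x/v = 111 km / (0.922 m/s) = 111000 m / 0.922 m/s = 120400 s = 1.393 d.
k_d L₀/(k_a−k_d) = 0.134×43.1/(0.939−0.134) = 5.775/0.8050 = 7.174 mg/L.
e^(−k_d t) = e^(−0.134×1.393) = 0.8297; e^(−k_a t) = e^(−0.939×1.393) = 0.2702.
D = 7.174 × (0.8297 − 0.2702) + 3.86 × 0.2702 = 4.014 + 1.043 = 5.057 mg/L.

D ≈ 5.06 mg/L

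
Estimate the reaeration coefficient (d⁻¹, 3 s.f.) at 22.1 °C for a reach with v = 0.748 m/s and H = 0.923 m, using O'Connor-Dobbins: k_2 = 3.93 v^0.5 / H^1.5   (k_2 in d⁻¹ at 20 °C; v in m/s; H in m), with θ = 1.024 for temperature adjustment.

k_2 ≈ 4.03 d⁻¹

k_2(20) = 3.93 × 0.748^0.5 / 0.923^1.5 = 3.93 × 0.8649 / 0.8868 = 3.833 d⁻¹.
k_2(22.1) = 3.833 × 1.024^(22.1−20) = 3.833 × 1.051 = 4.029 d⁻¹.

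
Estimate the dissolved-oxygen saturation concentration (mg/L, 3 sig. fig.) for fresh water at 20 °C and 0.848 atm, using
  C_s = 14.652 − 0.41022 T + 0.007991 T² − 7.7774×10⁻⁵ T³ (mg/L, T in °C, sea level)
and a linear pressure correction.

At sea level: C_s = 14.652 − 0.41022×20 + 0.007991×20² − 7.7774×10⁻⁵×20³ = 9.022 mg/L.
Pressure correction: C_s' = 9.022 × 0.848 = 7.650 mg/L.

C_s ≈ 7.65 mg/L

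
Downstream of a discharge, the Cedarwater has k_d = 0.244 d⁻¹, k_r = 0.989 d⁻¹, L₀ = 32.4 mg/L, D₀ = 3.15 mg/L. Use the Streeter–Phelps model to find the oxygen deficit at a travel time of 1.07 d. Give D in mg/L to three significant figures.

D ≈ 5.58 mg/L

k_d L₀/(k_r−k_d) = 0.244×32.4/(0.989−0.244) = 7.906/0.7450 = 10.61 mg/L.
e^(−k_d t) = e^(−0.244×1.070) = 0.7702; e^(−k_r t) = e^(−0.989×1.070) = 0.3471.
D = 10.61 × (0.7702 − 0.3471) + 3.15 × 0.3471 = 4.490 + 1.093 = 5.584 mg/L.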